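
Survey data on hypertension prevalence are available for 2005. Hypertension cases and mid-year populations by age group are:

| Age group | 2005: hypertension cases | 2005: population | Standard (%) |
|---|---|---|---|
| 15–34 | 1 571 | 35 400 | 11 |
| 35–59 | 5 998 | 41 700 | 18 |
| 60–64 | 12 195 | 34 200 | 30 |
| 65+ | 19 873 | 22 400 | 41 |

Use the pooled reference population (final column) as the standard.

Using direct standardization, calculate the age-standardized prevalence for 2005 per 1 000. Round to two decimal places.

501.49

Age-specific rates per 1 000 for 2005: 44.379, 143.837, 356.579, 887.188.
Standard weights: 0.11, 0.18, 0.30, 0.41.
Standardized rate: 0.1100×44.379 + 0.1800×143.837 + 0.3000×356.579 + 0.4100×887.188 = 501.4928 per 1 000.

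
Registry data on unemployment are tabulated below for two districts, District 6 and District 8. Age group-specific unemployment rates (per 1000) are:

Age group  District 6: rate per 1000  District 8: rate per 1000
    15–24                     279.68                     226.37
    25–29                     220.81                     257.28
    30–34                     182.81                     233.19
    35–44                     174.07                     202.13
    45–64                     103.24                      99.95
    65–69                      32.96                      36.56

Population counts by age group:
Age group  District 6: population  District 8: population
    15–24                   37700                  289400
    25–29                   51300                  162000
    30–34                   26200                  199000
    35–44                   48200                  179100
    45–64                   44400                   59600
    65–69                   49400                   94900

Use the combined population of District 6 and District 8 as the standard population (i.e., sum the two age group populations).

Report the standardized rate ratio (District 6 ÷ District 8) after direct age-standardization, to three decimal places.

Combined standard total = 1241200; weights = 0.2635, 0.1718, 0.1814, 0.1831, 0.0838, 0.1163.
District 6: 0.2635×279.68 + 0.1718×220.81 + 0.1814×182.81 + 0.1831×174.07 + 0.0838×103.24 + 0.1163×32.96 = 189.1799 per 1000.
District 8: 0.2635×226.37 + 0.1718×257.28 + 0.1814×233.19 + 0.1831×202.13 + 0.0838×99.95 + 0.1163×36.56 = 195.8205 per 1000.
Ratio = 189.1799 ÷ 195.8205 = 0.96609.

0.966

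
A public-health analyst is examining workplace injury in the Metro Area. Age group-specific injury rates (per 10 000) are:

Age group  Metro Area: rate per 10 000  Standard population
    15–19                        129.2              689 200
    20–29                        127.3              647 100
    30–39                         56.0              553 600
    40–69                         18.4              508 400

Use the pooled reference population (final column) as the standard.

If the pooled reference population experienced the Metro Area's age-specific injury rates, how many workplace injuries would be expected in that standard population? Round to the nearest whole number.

Expected workplace injuries = Σ (standard pop × age-specific rate ÷ 10 000)
= 689 200×129.2/10 000 + 647 100×127.3/10 000 + 553 600×56.0/10 000 + 508 400×18.4/10 000
= 8904.46 + 8237.58 + 3100.16 + 935.46 = 21177.66.

21178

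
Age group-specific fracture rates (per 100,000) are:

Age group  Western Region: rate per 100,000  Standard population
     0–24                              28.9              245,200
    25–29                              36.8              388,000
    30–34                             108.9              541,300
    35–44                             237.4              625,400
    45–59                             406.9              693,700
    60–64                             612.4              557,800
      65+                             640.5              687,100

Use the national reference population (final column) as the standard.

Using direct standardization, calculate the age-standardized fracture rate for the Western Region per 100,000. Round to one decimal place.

Standard total = 3,738,500; weights = 0.0656, 0.1038, 0.1448, 0.1673, 0.1856, 0.1492, 0.1838.
Standardized rate: 0.0656×28.9 + 0.1038×36.8 + 0.1448×108.9 + 0.1673×237.4 + 0.1856×406.9 + 0.1492×612.4 + 0.1838×640.5 = 345.7892 per 100,000.

345.8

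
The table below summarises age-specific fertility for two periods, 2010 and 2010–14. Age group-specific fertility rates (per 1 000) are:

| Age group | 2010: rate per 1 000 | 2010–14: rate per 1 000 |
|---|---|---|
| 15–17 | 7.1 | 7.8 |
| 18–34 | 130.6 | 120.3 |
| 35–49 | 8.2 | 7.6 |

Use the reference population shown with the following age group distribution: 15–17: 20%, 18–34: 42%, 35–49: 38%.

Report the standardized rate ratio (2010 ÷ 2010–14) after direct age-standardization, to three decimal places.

1.080

Standard weights: 0.20, 0.42, 0.38.
2010: 0.2000×7.1 + 0.4200×130.6 + 0.3800×8.2 = 59.3880 per 1 000.
2010–14: 0.2000×7.8 + 0.4200×120.3 + 0.3800×7.6 = 54.9740 per 1 000.
Ratio = 59.3880 ÷ 54.9740 = 1.08029.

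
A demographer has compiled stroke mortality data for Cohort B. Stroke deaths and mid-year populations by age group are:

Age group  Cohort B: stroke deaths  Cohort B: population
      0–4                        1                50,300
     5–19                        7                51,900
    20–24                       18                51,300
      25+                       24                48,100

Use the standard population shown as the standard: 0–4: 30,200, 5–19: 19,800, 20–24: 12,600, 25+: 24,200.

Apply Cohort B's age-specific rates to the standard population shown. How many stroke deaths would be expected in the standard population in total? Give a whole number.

20

Age-specific rates per 100,000 for Cohort B: 1.99, 13.49, 35.09, 49.90.
Expected stroke deaths = Σ (standard pop × age-specific rate ÷ 100,000)
= 30,200×1.99/100,000 + 19,800×13.49/100,000 + 12,600×35.09/100,000 + 24,200×49.90/100,000
= 0.60 + 2.67 + 4.42 + 12.07 = 19.77.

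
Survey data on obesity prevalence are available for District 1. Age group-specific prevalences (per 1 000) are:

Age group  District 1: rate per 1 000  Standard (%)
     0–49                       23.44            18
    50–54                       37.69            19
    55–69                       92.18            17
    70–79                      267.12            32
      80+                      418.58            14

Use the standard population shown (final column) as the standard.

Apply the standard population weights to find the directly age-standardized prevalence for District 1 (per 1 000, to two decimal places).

Standard weights: 0.18, 0.19, 0.17, 0.32, 0.14.
Standardized rate: 0.1800×23.44 + 0.1900×37.69 + 0.1700×92.18 + 0.3200×267.12 + 0.1400×418.58 = 171.1305 per 1 000.

171.13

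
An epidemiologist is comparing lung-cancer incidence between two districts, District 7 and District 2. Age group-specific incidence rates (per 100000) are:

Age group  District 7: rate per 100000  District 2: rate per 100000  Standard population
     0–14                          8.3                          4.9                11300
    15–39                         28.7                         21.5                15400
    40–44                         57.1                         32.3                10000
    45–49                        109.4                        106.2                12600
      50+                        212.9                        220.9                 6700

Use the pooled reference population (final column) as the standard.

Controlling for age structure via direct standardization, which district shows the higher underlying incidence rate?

District 7

Standard total = 56000; weights = 0.2018, 0.2750, 0.1786, 0.2250, 0.1196.
District 7: 0.2018×8.3 + 0.2750×28.7 + 0.1786×57.1 + 0.2250×109.4 + 0.1196×212.9 = 69.8507 per 100000.
District 2: 0.2018×4.9 + 0.2750×21.5 + 0.1786×32.3 + 0.2250×106.2 + 0.1196×220.9 = 62.9932 per 100000.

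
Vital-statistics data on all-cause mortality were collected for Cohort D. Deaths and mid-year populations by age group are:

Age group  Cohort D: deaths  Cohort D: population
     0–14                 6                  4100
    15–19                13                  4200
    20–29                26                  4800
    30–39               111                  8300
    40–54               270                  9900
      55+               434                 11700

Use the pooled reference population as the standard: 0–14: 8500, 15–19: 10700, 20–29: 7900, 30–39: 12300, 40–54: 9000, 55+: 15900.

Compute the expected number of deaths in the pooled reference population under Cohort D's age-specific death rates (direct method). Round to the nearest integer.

Age-specific rates per 100000 for Cohort D: 146.34, 309.52, 541.67, 1337.35, 2727.27, 3709.40.
Expected deaths = Σ (standard pop × age-specific rate ÷ 100000)
= 8500×146.34/100000 + 10700×309.52/100000 + 7900×541.67/100000 + 12300×1337.35/100000 + 9000×2727.27/100000 + 15900×3709.40/100000
= 12.44 + 33.12 + 42.79 + 164.49 + 245.45 + 589.79 = 1088.09.

1088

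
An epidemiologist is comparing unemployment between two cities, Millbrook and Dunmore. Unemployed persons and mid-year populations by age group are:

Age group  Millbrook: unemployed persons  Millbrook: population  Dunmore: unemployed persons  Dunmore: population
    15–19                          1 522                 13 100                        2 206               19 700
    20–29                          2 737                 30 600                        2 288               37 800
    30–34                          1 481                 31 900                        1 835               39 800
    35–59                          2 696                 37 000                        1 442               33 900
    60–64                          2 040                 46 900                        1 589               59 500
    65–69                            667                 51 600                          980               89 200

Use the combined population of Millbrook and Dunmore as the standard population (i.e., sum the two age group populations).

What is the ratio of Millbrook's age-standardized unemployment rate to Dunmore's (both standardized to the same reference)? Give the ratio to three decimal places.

1.343

Age-specific rates per 1 000 for Millbrook: 116.183, 89.444, 46.426, 72.865, 43.497, 12.926.
For Dunmore: 111.980, 60.529, 46.106, 42.537, 26.706, 10.987.
Combined standard total = 491 000; weights = 0.0668, 0.1393, 0.1460, 0.1444, 0.2167, 0.2868.
Millbrook: 0.0668×116.183 + 0.1393×89.444 + 0.1460×46.426 + 0.1444×72.865 + 0.2167×43.497 + 0.2868×12.926 = 50.6554 per 1 000.
Dunmore: 0.0668×111.980 + 0.1393×60.529 + 0.1460×46.106 + 0.1444×42.537 + 0.2167×26.706 + 0.2868×10.987 = 37.7254 per 1 000.
Ratio = 50.6554 ÷ 37.7254 = 1.34274.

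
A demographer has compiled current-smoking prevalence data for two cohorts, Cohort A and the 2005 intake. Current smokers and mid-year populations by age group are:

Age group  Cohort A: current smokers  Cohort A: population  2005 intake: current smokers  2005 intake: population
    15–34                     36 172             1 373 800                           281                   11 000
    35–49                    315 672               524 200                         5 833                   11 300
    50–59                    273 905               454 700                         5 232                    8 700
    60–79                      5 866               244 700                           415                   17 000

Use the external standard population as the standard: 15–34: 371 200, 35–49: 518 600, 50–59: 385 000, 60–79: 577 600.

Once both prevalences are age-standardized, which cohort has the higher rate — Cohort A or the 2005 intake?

Cohort A

Age-specific rates per 1 000 for Cohort A: 26.330, 602.198, 602.386, 23.972.
For the 2005 intake: 25.545, 516.195, 601.379, 24.412.
Standard total = 1 852 400; weights = 0.2004, 0.2800, 0.2078, 0.3118.
Cohort A: 0.2004×26.330 + 0.2800×602.198 + 0.2078×602.386 + 0.3118×23.972 = 306.5420 per 1 000.
The 2005 intake: 0.2004×25.545 + 0.2800×516.195 + 0.2078×601.379 + 0.3118×24.412 = 282.2351 per 1 000.
The crude rates (243.17 vs 245.02) would put the 2005 intake higher, but that reflects its age composition; once standardized to a common age structure, Cohort A has the higher underlying rate.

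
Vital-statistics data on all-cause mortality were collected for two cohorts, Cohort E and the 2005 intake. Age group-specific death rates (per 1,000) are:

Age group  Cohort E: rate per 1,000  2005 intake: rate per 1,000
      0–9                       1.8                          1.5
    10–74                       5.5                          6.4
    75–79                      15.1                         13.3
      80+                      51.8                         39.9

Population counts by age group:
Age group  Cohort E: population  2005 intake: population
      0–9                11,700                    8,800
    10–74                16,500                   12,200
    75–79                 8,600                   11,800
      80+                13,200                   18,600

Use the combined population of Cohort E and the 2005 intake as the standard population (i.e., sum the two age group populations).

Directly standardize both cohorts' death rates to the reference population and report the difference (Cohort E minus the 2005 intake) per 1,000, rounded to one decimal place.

3.9

Combined standard total = 101,400; weights = 0.2022, 0.2830, 0.2012, 0.3136.
Cohort E: 0.2022×1.8 + 0.2830×5.5 + 0.2012×15.1 + 0.3136×51.8 = 21.2035 per 1,000.
The 2005 intake: 0.2022×1.5 + 0.2830×6.4 + 0.2012×13.3 + 0.3136×39.9 = 17.3035 per 1,000.
Difference = 21.2035 − 17.3035 = 3.9000.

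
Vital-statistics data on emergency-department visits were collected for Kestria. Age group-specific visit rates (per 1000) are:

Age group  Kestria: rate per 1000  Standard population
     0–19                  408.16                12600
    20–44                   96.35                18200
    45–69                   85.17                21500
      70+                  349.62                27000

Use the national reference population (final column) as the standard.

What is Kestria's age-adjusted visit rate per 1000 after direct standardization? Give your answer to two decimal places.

229.10

Standard total = 79300; weights = 0.1589, 0.2295, 0.2711, 0.3405.
Standardized rate: 0.1589×408.16 + 0.2295×96.35 + 0.2711×85.17 + 0.3405×349.62 = 229.0956 per 1000.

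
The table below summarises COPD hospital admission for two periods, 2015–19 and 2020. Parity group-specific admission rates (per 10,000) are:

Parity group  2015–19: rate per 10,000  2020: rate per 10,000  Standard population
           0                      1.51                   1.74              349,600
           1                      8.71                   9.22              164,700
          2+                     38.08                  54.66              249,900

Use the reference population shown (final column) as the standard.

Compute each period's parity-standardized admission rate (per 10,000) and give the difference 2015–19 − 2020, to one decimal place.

Standard total = 764,200; weights = 0.4575, 0.2155, 0.3270.
2015–19: 0.4575×1.51 + 0.2155×8.71 + 0.3270×38.08 = 15.0204 per 10,000.
2020: 0.4575×1.74 + 0.2155×9.22 + 0.3270×54.66 = 20.6574 per 10,000.
Difference = 15.0204 − 20.6574 = -5.6369.

-5.6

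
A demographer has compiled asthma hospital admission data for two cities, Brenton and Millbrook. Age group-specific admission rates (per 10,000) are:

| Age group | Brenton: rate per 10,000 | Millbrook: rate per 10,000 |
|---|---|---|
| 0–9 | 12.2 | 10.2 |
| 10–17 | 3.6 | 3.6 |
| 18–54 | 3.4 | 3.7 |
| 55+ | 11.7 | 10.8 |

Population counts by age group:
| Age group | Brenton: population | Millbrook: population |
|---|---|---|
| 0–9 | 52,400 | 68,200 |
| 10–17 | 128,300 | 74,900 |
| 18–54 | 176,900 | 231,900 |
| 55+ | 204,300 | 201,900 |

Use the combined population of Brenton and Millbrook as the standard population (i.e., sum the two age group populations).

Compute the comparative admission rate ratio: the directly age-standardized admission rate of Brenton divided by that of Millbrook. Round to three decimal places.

Combined standard total = 1,138,800; weights = 0.1059, 0.1784, 0.3590, 0.3567.
Brenton: 0.1059×12.2 + 0.1784×3.6 + 0.3590×3.4 + 0.3567×11.7 = 7.3282 per 10,000.
Millbrook: 0.1059×10.2 + 0.1784×3.6 + 0.3590×3.7 + 0.3567×10.8 = 6.9030 per 10,000.
Ratio = 7.3282 ÷ 6.9030 = 1.06159.

1.062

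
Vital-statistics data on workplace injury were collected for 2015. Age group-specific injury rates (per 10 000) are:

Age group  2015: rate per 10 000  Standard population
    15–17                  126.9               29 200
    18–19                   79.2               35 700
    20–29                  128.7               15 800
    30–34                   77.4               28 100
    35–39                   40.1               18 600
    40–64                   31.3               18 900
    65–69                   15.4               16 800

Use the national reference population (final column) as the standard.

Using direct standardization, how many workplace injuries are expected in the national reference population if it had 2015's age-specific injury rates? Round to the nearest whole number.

Expected workplace injuries = Σ (standard pop × age-specific rate ÷ 10 000)
= 29 200×126.9/10 000 + 35 700×79.2/10 000 + 15 800×128.7/10 000 + 28 100×77.4/10 000 + 18 600×40.1/10 000 + 18 900×31.3/10 000 + 16 800×15.4/10 000
= 370.55 + 282.74 + 203.35 + 217.49 + 74.59 + 59.16 + 25.87 = 1233.75.

1234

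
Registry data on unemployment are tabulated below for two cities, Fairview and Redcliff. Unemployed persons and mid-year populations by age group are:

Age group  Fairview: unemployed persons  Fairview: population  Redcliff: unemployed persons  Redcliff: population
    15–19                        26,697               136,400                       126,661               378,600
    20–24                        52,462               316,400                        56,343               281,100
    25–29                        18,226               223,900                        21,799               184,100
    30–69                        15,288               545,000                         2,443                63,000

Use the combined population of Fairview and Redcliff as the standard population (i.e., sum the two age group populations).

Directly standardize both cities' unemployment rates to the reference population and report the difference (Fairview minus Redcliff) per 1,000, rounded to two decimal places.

-53.47

Age-specific rates per 1,000 for Fairview: 195.726, 165.809, 81.402, 28.051.
For Redcliff: 334.551, 200.438, 118.408, 38.778.
Combined standard total = 2,128,500; weights = 0.2420, 0.2807, 0.1917, 0.2856.
Fairview: 0.2420×195.726 + 0.2807×165.809 + 0.1917×81.402 + 0.2856×28.051 = 117.5180 per 1,000.
Redcliff: 0.2420×334.551 + 0.2807×200.438 + 0.1917×118.408 + 0.2856×38.778 = 170.9856 per 1,000.
Difference = 117.5180 − 170.9856 = -53.4675.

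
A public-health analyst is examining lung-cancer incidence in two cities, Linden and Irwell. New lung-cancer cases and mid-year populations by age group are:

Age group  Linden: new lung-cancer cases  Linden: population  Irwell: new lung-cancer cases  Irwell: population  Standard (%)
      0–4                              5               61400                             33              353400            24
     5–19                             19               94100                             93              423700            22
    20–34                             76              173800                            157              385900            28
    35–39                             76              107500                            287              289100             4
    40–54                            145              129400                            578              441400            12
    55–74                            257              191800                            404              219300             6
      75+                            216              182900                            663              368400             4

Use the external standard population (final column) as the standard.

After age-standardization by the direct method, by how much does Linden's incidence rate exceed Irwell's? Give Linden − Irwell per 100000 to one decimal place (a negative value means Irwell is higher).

-8.7

Age-specific rates per 100000 for Linden: 8.14, 20.19, 43.73, 70.70, 112.06, 133.99, 118.10.
For Irwell: 9.34, 21.95, 40.68, 99.27, 130.95, 184.22, 179.97.
Standard weights: 0.24, 0.22, 0.28, 0.04, 0.12, 0.06, 0.04.
Linden: 0.2400×8.14 + 0.2200×20.19 + 0.2800×43.73 + 0.0400×70.70 + 0.1200×112.06 + 0.0600×133.99 + 0.0400×118.10 = 47.6785 per 100000.
Irwell: 0.2400×9.34 + 0.2200×21.95 + 0.2800×40.68 + 0.0400×99.27 + 0.1200×130.95 + 0.0600×184.22 + 0.0400×179.97 = 56.3982 per 100000.
Difference = 47.6785 − 56.3982 = -8.7196.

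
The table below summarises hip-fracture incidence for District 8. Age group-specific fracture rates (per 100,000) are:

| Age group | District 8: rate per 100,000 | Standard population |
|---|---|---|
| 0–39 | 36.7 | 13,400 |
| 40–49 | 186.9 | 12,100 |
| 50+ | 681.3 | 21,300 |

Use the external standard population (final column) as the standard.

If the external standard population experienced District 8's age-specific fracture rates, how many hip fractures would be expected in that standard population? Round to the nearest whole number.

173

Expected hip fractures = Σ (standard pop × age-specific rate ÷ 100,000)
= 13,400×36.7/100,000 + 12,100×186.9/100,000 + 21,300×681.3/100,000
= 4.92 + 22.61 + 145.12 = 172.65.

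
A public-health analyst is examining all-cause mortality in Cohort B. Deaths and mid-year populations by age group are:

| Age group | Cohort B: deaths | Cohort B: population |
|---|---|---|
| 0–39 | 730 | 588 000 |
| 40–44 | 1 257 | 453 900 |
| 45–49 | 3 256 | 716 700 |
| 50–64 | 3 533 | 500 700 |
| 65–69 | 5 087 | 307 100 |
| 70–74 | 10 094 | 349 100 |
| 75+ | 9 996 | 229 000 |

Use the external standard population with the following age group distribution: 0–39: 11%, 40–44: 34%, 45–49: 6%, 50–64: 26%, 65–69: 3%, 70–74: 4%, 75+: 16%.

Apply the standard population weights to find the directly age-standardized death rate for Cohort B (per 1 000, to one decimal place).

Age-specific rates per 1 000 for Cohort B: 1.241, 2.769, 4.543, 7.056, 16.565, 28.914, 43.651.
Standard weights: 0.11, 0.34, 0.06, 0.26, 0.03, 0.04, 0.16.
Standardized rate: 0.1100×1.241 + 0.3400×2.769 + 0.0600×4.543 + 0.2600×7.056 + 0.0300×16.565 + 0.0400×28.914 + 0.1600×43.651 = 11.8229 per 1 000.

11.8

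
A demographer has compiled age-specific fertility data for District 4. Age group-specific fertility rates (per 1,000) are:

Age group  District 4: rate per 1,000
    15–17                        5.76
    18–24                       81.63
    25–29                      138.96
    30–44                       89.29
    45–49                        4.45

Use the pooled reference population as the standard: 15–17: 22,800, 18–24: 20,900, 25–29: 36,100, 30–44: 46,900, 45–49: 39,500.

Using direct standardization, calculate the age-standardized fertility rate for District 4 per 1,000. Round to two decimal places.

Standard total = 166,200; weights = 0.1372, 0.1258, 0.2172, 0.2822, 0.2377.
Standardized rate: 0.1372×5.76 + 0.1258×81.63 + 0.2172×138.96 + 0.2822×89.29 + 0.2377×4.45 = 67.4929 per 1,000.

67.49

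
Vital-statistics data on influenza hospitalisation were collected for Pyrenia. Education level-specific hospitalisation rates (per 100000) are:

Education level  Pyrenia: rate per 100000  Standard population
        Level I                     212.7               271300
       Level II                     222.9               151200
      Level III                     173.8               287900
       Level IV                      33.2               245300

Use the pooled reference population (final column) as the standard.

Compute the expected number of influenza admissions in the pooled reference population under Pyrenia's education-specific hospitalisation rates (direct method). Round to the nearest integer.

1496

Expected influenza admissions = Σ (standard pop × education-specific rate ÷ 100000)
= 271300×212.7/100000 + 151200×222.9/100000 + 287900×173.8/100000 + 245300×33.2/100000
= 577.06 + 337.02 + 500.37 + 81.44 = 1495.89.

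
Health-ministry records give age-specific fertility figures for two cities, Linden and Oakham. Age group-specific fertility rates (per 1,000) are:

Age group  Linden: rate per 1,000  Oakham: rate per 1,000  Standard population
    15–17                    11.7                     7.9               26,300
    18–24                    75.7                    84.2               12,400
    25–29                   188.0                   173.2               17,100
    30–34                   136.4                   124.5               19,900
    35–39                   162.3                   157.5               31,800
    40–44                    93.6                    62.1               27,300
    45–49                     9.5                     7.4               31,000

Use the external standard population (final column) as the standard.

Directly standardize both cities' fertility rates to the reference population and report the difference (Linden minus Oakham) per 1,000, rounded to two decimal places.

9.42

Standard total = 165,800; weights = 0.1586, 0.0748, 0.1031, 0.1200, 0.1918, 0.1647, 0.1870.
Linden: 0.1586×11.7 + 0.0748×75.7 + 0.1031×188.0 + 0.1200×136.4 + 0.1918×162.3 + 0.1647×93.6 + 0.1870×9.5 = 91.5951 per 1,000.
Oakham: 0.1586×7.9 + 0.0748×84.2 + 0.1031×173.2 + 0.1200×124.5 + 0.1918×157.5 + 0.1647×62.1 + 0.1870×7.4 = 82.1734 per 1,000.
Difference = 91.5951 − 82.1734 = 9.4217.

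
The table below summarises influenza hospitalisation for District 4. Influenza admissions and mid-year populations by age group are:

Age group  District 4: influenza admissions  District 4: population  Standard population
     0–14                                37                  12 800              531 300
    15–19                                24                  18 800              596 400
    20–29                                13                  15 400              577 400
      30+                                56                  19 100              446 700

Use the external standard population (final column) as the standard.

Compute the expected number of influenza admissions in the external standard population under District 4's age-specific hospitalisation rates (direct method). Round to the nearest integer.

Age-specific rates per 100 000 for District 4: 289.06, 127.66, 84.42, 293.19.
Expected influenza admissions = Σ (standard pop × age-specific rate ÷ 100 000)
= 531 300×289.06/100 000 + 596 400×127.66/100 000 + 577 400×84.42/100 000 + 446 700×293.19/100 000
= 1535.79 + 761.36 + 487.42 + 1309.70 = 4094.26.

4094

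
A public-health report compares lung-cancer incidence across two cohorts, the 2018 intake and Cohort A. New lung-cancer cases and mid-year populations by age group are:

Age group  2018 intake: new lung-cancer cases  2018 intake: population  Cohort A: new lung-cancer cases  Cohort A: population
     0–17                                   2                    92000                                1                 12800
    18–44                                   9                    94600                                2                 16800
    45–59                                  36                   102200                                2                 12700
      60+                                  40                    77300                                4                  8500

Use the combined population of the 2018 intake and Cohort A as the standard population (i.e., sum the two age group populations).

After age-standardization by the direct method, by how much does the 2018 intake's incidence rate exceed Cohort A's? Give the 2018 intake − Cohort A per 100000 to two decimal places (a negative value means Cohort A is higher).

Age-specific rates per 100000 for the 2018 intake: 2.17, 9.51, 35.23, 51.75.
For Cohort A: 7.81, 11.90, 15.75, 47.06.
Combined standard total = 416900; weights = 0.2514, 0.2672, 0.2756, 0.2058.
The 2018 intake: 0.2514×2.17 + 0.2672×9.51 + 0.2756×35.23 + 0.2058×51.75 = 23.4465 per 100000.
Cohort A: 0.2514×7.81 + 0.2672×11.90 + 0.2756×15.75 + 0.2058×47.06 = 19.1702 per 100000.
Difference = 23.4465 − 19.1702 = 4.2764.

4.28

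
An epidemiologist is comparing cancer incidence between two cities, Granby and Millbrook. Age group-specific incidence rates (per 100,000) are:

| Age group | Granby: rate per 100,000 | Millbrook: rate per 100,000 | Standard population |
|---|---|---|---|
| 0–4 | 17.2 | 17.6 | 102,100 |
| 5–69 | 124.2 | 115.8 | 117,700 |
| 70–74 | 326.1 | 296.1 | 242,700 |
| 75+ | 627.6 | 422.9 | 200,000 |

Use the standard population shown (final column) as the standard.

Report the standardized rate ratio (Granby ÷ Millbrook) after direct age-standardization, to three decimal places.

Standard total = 662,500; weights = 0.1541, 0.1777, 0.3663, 0.3019.
Granby: 0.1541×17.2 + 0.1777×124.2 + 0.3663×326.1 + 0.3019×627.6 = 333.6437 per 100,000.
Millbrook: 0.1541×17.6 + 0.1777×115.8 + 0.3663×296.1 + 0.3019×422.9 = 259.4266 per 100,000.
Ratio = 333.6437 ÷ 259.4266 = 1.28608.

1.286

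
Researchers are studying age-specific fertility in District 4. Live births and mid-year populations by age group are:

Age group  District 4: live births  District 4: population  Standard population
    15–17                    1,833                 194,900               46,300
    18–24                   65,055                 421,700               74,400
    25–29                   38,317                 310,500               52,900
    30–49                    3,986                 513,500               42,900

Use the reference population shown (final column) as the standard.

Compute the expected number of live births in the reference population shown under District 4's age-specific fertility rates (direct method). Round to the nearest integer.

Age-specific rates per 1,000 for District 4: 9.405, 154.268, 123.404, 7.762.
Expected live births = Σ (standard pop × age-specific rate ÷ 1,000)
= 46,300×9.405/1,000 + 74,400×154.268/1,000 + 52,900×123.404/1,000 + 42,900×7.762/1,000
= 435.44 + 11477.57 + 6528.08 + 333.01 = 18774.10.

18774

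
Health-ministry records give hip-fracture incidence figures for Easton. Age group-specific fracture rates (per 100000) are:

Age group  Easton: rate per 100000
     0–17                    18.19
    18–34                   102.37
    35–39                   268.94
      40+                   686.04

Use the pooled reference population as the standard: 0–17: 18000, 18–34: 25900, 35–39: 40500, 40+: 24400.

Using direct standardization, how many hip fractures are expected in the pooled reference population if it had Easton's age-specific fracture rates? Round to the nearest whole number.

306

Expected hip fractures = Σ (standard pop × age-specific rate ÷ 100000)
= 18000×18.19/100000 + 25900×102.37/100000 + 40500×268.94/100000 + 24400×686.04/100000
= 3.27 + 26.51 + 108.92 + 167.39 = 306.10.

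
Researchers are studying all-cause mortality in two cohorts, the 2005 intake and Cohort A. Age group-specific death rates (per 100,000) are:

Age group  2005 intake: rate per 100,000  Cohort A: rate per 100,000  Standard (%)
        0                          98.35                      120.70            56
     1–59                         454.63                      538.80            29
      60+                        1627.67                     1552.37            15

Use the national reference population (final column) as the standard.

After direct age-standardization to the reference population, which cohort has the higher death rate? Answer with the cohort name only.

Cohort A

Standard weights: 0.56, 0.29, 0.15.
The 2005 intake: 0.5600×98.35 + 0.2900×454.63 + 0.1500×1627.67 = 431.0692 per 100,000.
Cohort A: 0.5600×120.70 + 0.2900×538.80 + 0.1500×1552.37 = 456.6995 per 100,000.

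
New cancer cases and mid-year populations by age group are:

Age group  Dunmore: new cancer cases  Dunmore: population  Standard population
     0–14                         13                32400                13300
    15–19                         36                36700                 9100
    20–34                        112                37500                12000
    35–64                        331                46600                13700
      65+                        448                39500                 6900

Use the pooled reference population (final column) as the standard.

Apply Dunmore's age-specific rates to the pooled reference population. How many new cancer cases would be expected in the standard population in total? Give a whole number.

226

Age-specific rates per 100000 for Dunmore: 40.12, 98.09, 298.67, 710.30, 1134.18.
Expected new cancer cases = Σ (standard pop × age-specific rate ÷ 100000)
= 13300×40.12/100000 + 9100×98.09/100000 + 12000×298.67/100000 + 13700×710.30/100000 + 6900×1134.18/100000
= 5.34 + 8.93 + 35.84 + 97.31 + 78.26 = 225.67.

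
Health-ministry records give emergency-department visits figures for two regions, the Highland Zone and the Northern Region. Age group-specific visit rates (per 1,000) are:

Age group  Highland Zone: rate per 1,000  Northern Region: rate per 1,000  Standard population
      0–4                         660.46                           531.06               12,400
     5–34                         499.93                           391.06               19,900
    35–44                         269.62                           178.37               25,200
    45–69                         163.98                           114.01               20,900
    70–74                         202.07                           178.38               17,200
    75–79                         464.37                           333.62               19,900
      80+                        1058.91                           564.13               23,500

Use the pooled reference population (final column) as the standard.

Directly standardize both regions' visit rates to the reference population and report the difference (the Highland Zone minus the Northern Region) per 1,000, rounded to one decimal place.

156.5

Standard total = 139,000; weights = 0.0892, 0.1432, 0.1813, 0.1504, 0.1237, 0.1432, 0.1691.
The Highland Zone: 0.0892×660.46 + 0.1432×499.93 + 0.1813×269.62 + 0.1504×163.98 + 0.1237×202.07 + 0.1432×464.37 + 0.1691×1058.91 = 474.5386 per 1,000.
The Northern Region: 0.0892×531.06 + 0.1432×391.06 + 0.1813×178.37 + 0.1504×114.01 + 0.1237×178.38 + 0.1432×333.62 + 0.1691×564.13 = 318.0518 per 1,000.
Difference = 474.5386 − 318.0518 = 156.4868.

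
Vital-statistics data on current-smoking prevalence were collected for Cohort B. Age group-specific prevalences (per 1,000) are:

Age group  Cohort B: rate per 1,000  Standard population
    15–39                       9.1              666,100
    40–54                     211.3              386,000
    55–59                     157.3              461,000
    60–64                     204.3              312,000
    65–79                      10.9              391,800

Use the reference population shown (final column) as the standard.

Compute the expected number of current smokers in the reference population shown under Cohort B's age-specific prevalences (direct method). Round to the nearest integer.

Expected current smokers = Σ (standard pop × age-specific rate ÷ 1,000)
= 666,100×9.1/1,000 + 386,000×211.3/1,000 + 461,000×157.3/1,000 + 312,000×204.3/1,000 + 391,800×10.9/1,000
= 6061.51 + 81561.80 + 72515.30 + 63741.60 + 4270.62 = 228150.83.

228151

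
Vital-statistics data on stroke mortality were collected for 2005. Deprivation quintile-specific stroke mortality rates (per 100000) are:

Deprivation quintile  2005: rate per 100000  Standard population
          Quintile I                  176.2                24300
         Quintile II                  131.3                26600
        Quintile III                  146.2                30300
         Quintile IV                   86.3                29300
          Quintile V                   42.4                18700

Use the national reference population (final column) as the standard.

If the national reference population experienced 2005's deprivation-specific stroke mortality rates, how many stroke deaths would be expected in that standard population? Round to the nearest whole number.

155

Expected stroke deaths = Σ (standard pop × deprivation-specific rate ÷ 100000)
= 24300×176.2/100000 + 26600×131.3/100000 + 30300×146.2/100000 + 29300×86.3/100000 + 18700×42.4/100000
= 42.82 + 34.93 + 44.30 + 25.29 + 7.93 = 155.26.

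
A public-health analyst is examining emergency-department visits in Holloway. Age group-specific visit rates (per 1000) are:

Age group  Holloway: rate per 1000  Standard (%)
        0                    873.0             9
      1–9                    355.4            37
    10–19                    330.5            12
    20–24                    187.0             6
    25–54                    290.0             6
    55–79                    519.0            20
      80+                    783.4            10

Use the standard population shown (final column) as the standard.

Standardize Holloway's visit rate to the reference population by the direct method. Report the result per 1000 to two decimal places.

Standard weights: 0.09, 0.37, 0.12, 0.06, 0.06, 0.20, 0.10.
Standardized rate: 0.0900×873.0 + 0.3700×355.4 + 0.1200×330.5 + 0.0600×187.0 + 0.0600×290.0 + 0.2000×519.0 + 0.1000×783.4 = 460.4880 per 1000.

460.49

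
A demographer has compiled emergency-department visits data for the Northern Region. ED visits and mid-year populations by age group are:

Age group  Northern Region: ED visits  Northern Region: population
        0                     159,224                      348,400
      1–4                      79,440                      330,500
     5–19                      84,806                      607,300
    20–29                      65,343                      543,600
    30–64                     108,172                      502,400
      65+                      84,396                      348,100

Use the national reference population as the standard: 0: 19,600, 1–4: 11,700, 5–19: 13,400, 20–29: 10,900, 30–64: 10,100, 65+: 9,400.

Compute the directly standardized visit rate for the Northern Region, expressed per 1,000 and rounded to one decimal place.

258.4

Age-specific rates per 1,000 for the Northern Region: 457.015, 240.363, 139.644, 120.204, 215.311, 242.448.
Standard total = 75,100; weights = 0.2610, 0.1558, 0.1784, 0.1451, 0.1345, 0.1252.
Standardized rate: 0.2610×457.015 + 0.1558×240.363 + 0.1784×139.644 + 0.1451×120.204 + 0.1345×215.311 + 0.1252×242.448 = 258.3867 per 1,000.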